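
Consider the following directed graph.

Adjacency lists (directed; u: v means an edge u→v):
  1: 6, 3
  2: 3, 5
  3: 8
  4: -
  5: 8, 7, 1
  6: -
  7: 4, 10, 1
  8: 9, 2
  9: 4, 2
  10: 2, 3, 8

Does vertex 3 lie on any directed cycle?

Yes

3 is on a cycle iff 3 can reach itself via ≥1 edge.
3 → 8 → 2 → 3 — yes.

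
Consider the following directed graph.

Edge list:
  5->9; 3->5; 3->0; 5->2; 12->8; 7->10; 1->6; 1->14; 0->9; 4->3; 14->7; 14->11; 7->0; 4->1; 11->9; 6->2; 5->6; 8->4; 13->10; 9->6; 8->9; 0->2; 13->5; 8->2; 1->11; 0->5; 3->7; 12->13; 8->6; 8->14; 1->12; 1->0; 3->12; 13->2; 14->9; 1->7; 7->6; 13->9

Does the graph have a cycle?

DFS with white/gray/black marking, starting from 3:
3 gray
  5 gray
    2 gray
    2 black
    6 gray
      6→2: 2 black — skip
    6 black
    9 gray
      9→6: 6 black — skip
    9 black
  5 black
  7 gray
    10 gray
    10 black
    0 gray
      0→2: 2 black — skip
      0→9: 9 black — skip
      0→5: 5 black — skip
    0 black
    7→6: 6 black — skip
  7 black
  3→0: 0 black — skip
  12 gray
    8 gray
      8→6: 6 black — skip
      8→9: 9 black — skip
      4 gray
        1 gray
          1→12: 12 is gray → back edge
Back edge found, so a cycle exists: 12 → 8 → 4 → 1 → 12.

Yes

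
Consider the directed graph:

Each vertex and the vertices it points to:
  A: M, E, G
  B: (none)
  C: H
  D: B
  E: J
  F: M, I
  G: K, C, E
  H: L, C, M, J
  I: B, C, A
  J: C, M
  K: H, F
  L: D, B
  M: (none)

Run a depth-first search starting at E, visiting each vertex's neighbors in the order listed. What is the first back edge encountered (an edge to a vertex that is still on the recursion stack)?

H->C

DFS from E (visiting each vertex's neighbors in the order listed); mark gray on enter, black on exit:
E gray
  J gray
    C gray
      H gray
        L gray
          D gray
            B gray
            B black
          D black
          L→B: B black — skip
        L black
        H→C: C is gray → back edge
First back edge: H → C.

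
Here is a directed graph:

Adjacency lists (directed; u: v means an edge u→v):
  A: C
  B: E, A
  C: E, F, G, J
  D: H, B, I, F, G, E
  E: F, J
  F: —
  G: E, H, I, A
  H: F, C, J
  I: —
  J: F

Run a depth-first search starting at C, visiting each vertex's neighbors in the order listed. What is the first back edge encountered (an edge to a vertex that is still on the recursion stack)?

DFS from C (visiting each vertex's neighbors in the order listed); mark gray on enter, black on exit:
C gray
  E gray
    F gray
    F black
    J gray
      J→F: F black — skip
    J black
  E black
  C→F: F black — skip
  G gray
    G→E: E black — skip
    H gray
      H→F: F black — skip
      H→C: C is gray → back edge
First back edge: H → C.

H->C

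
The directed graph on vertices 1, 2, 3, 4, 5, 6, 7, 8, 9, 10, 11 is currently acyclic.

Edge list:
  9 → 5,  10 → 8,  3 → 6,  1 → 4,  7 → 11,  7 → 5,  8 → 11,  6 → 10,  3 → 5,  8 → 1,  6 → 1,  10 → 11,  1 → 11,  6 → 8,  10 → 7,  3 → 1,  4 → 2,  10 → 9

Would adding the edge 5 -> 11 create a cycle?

No

Adding 5→11 creates a cycle iff 11 can already reach 5.
Explore from 11: no path reaches 5. The graph stays acyclic.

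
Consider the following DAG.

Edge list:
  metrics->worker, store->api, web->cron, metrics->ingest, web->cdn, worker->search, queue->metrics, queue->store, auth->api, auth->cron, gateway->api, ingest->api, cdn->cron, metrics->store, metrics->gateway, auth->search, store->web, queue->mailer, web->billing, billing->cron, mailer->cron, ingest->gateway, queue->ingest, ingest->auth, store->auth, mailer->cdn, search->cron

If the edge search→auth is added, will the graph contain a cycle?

Yes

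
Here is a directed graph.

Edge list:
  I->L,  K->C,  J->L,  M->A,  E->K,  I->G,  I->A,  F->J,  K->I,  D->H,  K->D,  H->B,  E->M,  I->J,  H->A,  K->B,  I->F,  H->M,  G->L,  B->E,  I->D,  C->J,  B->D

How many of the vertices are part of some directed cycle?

A vertex is on a directed cycle iff it belongs to a strongly connected component of size ≥ 2 (or has a self-loop).
The vertices on cycles are {B, D, E, H, I, K} — 6 in total.

6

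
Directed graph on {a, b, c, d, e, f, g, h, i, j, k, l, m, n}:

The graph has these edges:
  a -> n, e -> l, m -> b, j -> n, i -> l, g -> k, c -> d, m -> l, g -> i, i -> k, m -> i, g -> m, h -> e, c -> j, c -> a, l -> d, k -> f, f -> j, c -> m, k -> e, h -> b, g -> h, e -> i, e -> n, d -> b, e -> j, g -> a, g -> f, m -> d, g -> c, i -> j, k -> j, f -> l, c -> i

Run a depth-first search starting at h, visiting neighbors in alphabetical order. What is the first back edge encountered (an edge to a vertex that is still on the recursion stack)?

k->e

DFS from h (visiting neighbors in alphabetical order); mark gray on enter, black on exit:
h gray
  b gray
  b black
  e gray
    i gray
      j gray
        n gray
        n black
      j black
      k gray
        k→e: e is gray → back edge
First back edge: k → e.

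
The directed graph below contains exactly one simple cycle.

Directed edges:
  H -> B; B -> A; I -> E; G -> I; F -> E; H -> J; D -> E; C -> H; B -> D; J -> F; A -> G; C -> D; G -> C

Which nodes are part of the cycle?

A, B, C, G, H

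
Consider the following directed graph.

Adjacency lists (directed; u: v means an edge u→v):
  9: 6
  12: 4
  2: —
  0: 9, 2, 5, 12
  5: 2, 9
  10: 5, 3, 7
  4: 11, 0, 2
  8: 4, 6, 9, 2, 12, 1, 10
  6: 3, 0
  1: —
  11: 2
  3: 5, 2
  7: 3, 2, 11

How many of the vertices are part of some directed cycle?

7

A vertex is on a directed cycle iff it belongs to a strongly connected component of size ≥ 2 (or has a self-loop).
The vertices on cycles are {0, 3, 4, 5, 6, 9, 12} — 7 in total.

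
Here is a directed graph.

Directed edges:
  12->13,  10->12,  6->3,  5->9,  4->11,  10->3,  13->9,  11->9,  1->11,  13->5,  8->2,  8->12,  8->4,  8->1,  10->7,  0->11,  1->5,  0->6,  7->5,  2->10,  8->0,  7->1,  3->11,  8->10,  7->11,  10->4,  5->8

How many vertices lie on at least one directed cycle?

A vertex is on a directed cycle iff it belongs to a strongly connected component of size ≥ 2 (or has a self-loop).
The vertices on cycles are {1, 2, 5, 7, 8, 10, 12, 13} — 8 in total.

8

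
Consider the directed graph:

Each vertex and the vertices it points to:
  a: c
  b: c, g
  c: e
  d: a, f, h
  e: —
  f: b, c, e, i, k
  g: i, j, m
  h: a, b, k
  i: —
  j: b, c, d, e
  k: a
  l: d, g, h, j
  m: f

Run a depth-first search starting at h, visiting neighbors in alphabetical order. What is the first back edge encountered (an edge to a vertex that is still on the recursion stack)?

DFS from h (visiting neighbors in alphabetical order); mark gray on enter, black on exit:
h gray
  a gray
    c gray
      e gray
      e black
    c black
  a black
  b gray
    b→c: c black — skip
    g gray
      i gray
      i black
      j gray
        j→b: b is gray → back edge
First back edge: j → b.

j->b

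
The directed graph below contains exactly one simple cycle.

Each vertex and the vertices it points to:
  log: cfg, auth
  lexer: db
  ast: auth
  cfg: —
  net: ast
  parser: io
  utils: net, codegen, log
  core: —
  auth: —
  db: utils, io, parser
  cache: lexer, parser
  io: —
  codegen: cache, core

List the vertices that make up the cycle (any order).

db, cache, lexer, utils, codegen

DFS with gray/black marking from utils:
utils gray
  net gray
    ast gray
      auth gray
      auth black
    ast black
  net black
  codegen gray
    cache gray
      lexer gray
        db gray
          db→utils: utils is gray → back edge
Back edge closes the cycle utils → codegen → cache → lexer → db → utils; its vertices are {db, cache, lexer, utils, codegen}.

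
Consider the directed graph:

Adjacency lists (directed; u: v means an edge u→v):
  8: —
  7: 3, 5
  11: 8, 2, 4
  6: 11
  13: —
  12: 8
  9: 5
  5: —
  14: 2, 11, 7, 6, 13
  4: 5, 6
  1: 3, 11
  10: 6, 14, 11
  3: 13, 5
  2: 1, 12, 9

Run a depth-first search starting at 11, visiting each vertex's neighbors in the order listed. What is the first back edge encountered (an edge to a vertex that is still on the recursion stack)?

1->11

DFS from 11 (visiting each vertex's neighbors in the order listed); mark gray on enter, black on exit:
11 gray
  8 gray
  8 black
  2 gray
    1 gray
      3 gray
        13 gray
        13 black
        5 gray
        5 black
      3 black
      1→11: 11 is gray → back edge
First back edge: 1 → 11.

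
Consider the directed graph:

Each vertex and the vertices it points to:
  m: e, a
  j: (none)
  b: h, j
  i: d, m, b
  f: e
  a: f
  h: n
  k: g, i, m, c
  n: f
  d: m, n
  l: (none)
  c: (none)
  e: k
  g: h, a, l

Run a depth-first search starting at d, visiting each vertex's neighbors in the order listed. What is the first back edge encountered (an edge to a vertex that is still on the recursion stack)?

f→e

DFS from d (visiting each vertex's neighbors in the order listed); mark gray on enter, black on exit:
d gray
  m gray
    e gray
      k gray
        g gray
          h gray
            n gray
              f gray
                f→e: e is gray → back edge
First back edge: f → e.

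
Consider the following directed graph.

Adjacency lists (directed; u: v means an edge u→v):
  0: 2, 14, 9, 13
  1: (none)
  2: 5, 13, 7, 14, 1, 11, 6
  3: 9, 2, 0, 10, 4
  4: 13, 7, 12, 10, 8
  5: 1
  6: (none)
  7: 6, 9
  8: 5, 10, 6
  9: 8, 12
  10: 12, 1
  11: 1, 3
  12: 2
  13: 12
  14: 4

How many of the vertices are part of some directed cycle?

A vertex is on a directed cycle iff it belongs to a strongly connected component of size ≥ 2 (or has a self-loop).
The vertices on cycles are {0, 2, 3, 4, 7, 8, 9, 10, 11, 12, 13, 14} — 12 in total.

12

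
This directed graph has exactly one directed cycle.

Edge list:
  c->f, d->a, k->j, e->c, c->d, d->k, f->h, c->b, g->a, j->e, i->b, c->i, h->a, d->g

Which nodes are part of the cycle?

c, d, e, j, k

DFS with gray/black marking from c:
c gray
  d gray
    k gray
      j gray
        e gray
          e→c: c is gray → back edge
Back edge closes the cycle c → d → k → j → e → c; its vertices are {c, d, e, j, k}.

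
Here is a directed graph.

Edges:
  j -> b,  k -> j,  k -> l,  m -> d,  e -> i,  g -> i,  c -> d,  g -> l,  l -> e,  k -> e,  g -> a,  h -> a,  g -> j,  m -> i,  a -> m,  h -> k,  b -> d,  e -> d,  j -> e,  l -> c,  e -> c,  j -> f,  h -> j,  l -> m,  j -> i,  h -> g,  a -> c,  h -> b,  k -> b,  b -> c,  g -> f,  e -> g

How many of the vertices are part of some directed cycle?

4

A vertex is on a directed cycle iff it belongs to a strongly connected component of size ≥ 2 (or has a self-loop).
The vertices on cycles are {e, g, j, l} — 4 in total.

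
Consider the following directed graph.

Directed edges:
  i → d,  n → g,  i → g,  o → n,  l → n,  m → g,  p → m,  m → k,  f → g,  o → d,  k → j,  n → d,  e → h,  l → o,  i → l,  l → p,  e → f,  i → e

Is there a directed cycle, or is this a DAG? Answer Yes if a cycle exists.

No

DFS with white/gray/black marking, starting from k:
k gray
  j gray
  j black
k black
e gray
  h gray
  h black
  f gray
    g gray
    g black
  f black
e black
l gray
  n gray
    n→g: g black — skip
    d gray
    d black
  n black
  o gray
    o→n: n black — skip
    o→d: d black — skip
  o black
  p gray
    m gray
      m→k: k black — skip
      m→g: g black — skip
    m black
  p black
l black
i gray
  i→e: e black — skip
  i→d: d black — skip
  i→l: l black — skip
  i→g: g black — skip
i black
Every edge goes to a white or black vertex — no back edge, so the graph is acyclic.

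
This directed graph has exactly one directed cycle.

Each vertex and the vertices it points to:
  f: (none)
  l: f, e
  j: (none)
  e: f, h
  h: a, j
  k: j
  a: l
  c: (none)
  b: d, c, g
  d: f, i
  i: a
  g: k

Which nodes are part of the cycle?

a, e, h, l

DFS with gray/black marking from a:
a gray
  l gray
    f gray
    f black
    e gray
      e→f: f black — skip
      h gray
        h→a: a is gray → back edge
Back edge closes the cycle a → l → e → h → a; its vertices are {a, e, h, l}.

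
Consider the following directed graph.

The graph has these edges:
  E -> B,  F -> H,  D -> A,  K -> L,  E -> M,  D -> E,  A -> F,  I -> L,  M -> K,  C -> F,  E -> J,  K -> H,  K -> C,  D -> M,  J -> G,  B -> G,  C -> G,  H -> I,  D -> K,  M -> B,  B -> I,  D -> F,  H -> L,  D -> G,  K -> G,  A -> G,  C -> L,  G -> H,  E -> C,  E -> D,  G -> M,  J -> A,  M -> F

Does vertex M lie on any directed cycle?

Yes

M is on a cycle iff M can reach itself via ≥1 edge.
M → B → G → M — yes.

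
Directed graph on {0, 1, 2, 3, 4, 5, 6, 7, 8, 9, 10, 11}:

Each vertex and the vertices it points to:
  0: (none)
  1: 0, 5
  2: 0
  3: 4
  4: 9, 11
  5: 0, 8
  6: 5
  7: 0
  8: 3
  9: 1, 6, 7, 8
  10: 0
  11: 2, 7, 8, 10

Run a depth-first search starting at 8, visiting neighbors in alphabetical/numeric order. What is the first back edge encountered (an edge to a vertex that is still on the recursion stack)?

5→8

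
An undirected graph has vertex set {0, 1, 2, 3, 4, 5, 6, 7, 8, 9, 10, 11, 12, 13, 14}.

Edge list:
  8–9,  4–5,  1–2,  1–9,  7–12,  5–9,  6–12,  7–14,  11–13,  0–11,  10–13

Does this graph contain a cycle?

DFS, tracking each vertex's parent; an edge to a visited non-parent vertex closes a cycle.
Start from 13:
visit 13 (parent –)
  visit 11 (parent 13)
    11–13: parent, skip
    visit 0 (parent 11)
      0–11: parent, skip
  visit 10 (parent 13)
    10–13: parent, skip
visit 1 (parent –)
  visit 9 (parent 1)
    9–1: parent, skip
    visit 8 (parent 9)
      8–9: parent, skip
    visit 5 (parent 9)
      visit 4 (parent 5)
        4–5: parent, skip
      5–9: parent, skip
  visit 2 (parent 1)
    2–1: parent, skip
visit 3 (parent –)
visit 6 (parent –)
  visit 12 (parent 6)
    visit 7 (parent 12)
      7–12: parent, skip
      visit 14 (parent 7)
        14–7: parent, skip
    12–6: parent, skip
No non-parent visited neighbor found — the graph is a forest.

No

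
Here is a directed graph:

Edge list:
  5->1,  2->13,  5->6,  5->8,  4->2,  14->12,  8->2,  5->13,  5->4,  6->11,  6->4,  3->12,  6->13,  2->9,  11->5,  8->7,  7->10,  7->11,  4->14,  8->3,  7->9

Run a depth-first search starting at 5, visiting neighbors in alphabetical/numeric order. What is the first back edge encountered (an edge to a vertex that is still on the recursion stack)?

11→5

DFS from 5 (visiting neighbors in alphabetical/numeric order); mark gray on enter, black on exit:
5 gray
  1 gray
  1 black
  4 gray
    2 gray
      9 gray
      9 black
      13 gray
      13 black
    2 black
    14 gray
      12 gray
      12 black
    14 black
  4 black
  6 gray
    6→4: 4 black — skip
    11 gray
      11→5: 5 is gray → back edge
First back edge: 11 → 5.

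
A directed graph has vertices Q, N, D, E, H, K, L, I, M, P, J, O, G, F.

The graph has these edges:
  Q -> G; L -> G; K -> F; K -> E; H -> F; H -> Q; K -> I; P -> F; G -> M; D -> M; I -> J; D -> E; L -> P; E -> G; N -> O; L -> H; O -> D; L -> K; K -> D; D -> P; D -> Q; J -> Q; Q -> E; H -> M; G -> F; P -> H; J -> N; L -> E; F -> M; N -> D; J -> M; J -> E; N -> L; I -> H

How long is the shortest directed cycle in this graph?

5

For each vertex v, BFS finds the shortest path from v back to v.
The shortest such closed walk is N → L → K → I → J → N, length 5.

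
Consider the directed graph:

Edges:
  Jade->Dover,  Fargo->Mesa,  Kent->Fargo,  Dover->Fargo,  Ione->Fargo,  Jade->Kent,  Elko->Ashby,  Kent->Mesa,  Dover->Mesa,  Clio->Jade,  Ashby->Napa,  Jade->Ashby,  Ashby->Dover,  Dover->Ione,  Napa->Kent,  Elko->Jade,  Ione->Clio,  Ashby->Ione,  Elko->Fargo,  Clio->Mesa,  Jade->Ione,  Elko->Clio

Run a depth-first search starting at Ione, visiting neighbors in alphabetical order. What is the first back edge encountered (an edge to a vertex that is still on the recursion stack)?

DFS from Ione (visiting neighbors in alphabetical order); mark gray on enter, black on exit:
Ione gray
  Clio gray
    Jade gray
      Ashby gray
        Dover gray
          Fargo gray
            Mesa gray
            Mesa black
          Fargo black
          Dover→Ione: Ione is gray → back edge
First back edge: Dover → Ione.

Dover->Ione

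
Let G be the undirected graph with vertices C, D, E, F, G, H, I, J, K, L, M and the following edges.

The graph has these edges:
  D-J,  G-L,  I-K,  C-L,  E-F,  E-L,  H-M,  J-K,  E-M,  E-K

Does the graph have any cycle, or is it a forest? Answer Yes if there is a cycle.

DFS, tracking each vertex's parent; an edge to a visited non-parent vertex closes a cycle.
Start from E:
visit E (parent –)
  visit M (parent E)
    visit H (parent M)
      H–M: parent, skip
    M–E: parent, skip
  visit L (parent E)
    L–E: parent, skip
    visit G (parent L)
      G–L: parent, skip
    visit C (parent L)
      C–L: parent, skip
  visit K (parent E)
    visit I (parent K)
      I–K: parent, skip
    K–E: parent, skip
    visit J (parent K)
      visit D (parent J)
        D–J: parent, skip
      J–K: parent, skip
  visit F (parent E)
    F–E: parent, skip
No non-parent visited neighbor found — the graph is a forest.

No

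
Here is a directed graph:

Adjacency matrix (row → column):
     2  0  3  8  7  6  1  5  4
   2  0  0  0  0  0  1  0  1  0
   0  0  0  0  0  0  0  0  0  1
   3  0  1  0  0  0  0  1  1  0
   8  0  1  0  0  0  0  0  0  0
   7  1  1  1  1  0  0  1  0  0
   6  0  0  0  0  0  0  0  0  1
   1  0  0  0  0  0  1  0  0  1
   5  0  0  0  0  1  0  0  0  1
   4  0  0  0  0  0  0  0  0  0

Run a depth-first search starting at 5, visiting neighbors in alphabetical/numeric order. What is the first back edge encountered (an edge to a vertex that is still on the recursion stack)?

DFS from 5 (visiting neighbors in alphabetical/numeric order); mark gray on enter, black on exit:
5 gray
  4 gray
  4 black
  7 gray
    0 gray
      0→4: 4 black — skip
    0 black
    1 gray
      1→4: 4 black — skip
      6 gray
        6→4: 4 black — skip
      6 black
    1 black
    2 gray
      2→5: 5 is gray → back edge
First back edge: 2 → 5.

2->5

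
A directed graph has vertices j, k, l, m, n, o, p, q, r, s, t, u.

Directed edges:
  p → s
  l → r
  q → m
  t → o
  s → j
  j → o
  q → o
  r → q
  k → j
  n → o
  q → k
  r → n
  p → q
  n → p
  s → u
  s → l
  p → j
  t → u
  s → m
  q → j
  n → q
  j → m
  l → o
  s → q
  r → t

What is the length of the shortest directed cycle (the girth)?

For each vertex v, BFS finds the shortest path from v back to v.
The shortest such closed walk is r → n → p → s → l → r, length 5.

5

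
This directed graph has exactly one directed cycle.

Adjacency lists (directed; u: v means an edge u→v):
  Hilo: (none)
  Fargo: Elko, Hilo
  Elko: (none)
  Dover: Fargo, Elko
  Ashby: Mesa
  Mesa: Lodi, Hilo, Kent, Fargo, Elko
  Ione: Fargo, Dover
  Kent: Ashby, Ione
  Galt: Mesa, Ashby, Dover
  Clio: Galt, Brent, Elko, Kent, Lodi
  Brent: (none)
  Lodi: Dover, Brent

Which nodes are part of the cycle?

DFS with gray/black marking from Ashby:
Ashby gray
  Mesa gray
    Lodi gray
      Dover gray
        Fargo gray
          Elko gray
          Elko black
          Hilo gray
          Hilo black
        Fargo black
        Dover→Elko: Elko black — skip
      Dover black
      Brent gray
      Brent black
    Lodi black
    Mesa→Hilo: Hilo black — skip
    Kent gray
      Kent→Ashby: Ashby is gray → back edge
Back edge closes the cycle Ashby → Mesa → Kent → Ashby; its vertices are {Kent, Mesa, Ashby}.

Kent, Mesa, Ashby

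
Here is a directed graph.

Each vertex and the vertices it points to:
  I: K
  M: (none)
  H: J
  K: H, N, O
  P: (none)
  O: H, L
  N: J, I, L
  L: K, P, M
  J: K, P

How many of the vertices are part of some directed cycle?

7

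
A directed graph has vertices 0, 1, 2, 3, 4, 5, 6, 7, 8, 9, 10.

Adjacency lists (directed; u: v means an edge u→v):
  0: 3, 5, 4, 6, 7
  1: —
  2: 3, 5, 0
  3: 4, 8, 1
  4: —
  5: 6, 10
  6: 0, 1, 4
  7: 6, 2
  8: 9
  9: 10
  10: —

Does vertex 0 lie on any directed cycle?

0 is on a cycle iff 0 can reach itself via ≥1 edge.
0 → 6 → 0 — yes.

Yes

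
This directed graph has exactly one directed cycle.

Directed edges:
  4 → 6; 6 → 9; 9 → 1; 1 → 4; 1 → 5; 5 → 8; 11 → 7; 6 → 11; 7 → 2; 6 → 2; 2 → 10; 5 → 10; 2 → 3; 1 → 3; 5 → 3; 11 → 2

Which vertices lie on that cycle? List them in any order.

DFS with gray/black marking from 1:
1 gray
  4 gray
    6 gray
      11 gray
        7 gray
          2 gray
            10 gray
            10 black
            3 gray
            3 black
          2 black
        7 black
        11→2: 2 black — skip
      11 black
      9 gray
        9→1: 1 is gray → back edge
Back edge closes the cycle 1 → 4 → 6 → 9 → 1; its vertices are {1, 4, 6, 9}.

1, 4, 6, 9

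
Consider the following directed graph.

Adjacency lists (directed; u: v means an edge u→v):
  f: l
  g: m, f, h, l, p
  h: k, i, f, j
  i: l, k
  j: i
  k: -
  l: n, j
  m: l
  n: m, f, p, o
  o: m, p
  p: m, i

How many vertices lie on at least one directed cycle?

8

A vertex is on a directed cycle iff it belongs to a strongly connected component of size ≥ 2 (or has a self-loop).
The vertices on cycles are {f, i, j, l, m, n, o, p} — 8 in total.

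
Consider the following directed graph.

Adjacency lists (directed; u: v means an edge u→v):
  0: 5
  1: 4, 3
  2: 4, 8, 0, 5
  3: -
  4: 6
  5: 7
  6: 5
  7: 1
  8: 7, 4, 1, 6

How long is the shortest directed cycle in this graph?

5

For each vertex v, BFS finds the shortest path from v back to v.
The shortest such closed walk is 7 → 1 → 4 → 6 → 5 → 7, length 5.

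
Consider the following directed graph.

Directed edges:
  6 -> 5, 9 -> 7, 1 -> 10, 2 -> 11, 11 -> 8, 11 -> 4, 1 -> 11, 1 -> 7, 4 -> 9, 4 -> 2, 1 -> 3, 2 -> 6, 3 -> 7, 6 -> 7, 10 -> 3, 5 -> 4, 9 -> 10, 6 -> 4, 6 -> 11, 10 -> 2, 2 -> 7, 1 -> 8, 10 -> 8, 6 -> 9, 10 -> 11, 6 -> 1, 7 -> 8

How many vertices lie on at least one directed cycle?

A vertex is on a directed cycle iff it belongs to a strongly connected component of size ≥ 2 (or has a self-loop).
The vertices on cycles are {1, 2, 4, 5, 6, 9, 10, 11} — 8 in total.

8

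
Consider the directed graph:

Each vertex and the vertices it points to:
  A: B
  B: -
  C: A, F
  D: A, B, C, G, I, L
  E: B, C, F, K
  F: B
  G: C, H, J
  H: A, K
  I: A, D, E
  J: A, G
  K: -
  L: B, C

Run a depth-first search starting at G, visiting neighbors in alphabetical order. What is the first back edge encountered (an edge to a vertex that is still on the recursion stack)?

J→G

DFS from G (visiting neighbors in alphabetical order); mark gray on enter, black on exit:
G gray
  C gray
    A gray
      B gray
      B black
    A black
    F gray
      F→B: B black — skip
    F black
  C black
  H gray
    H→A: A black — skip
    K gray
    K black
  H black
  J gray
    J→A: A black — skip
    J→G: G is gray → back edge
First back edge: J → G.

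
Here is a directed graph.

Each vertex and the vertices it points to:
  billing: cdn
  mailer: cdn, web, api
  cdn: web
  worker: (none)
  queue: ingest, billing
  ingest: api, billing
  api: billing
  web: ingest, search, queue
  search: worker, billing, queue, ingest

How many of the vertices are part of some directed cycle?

7

A vertex is on a directed cycle iff it belongs to a strongly connected component of size ≥ 2 (or has a self-loop).
The vertices on cycles are {api, cdn, web, queue, ingest, search, billing} — 7 in total.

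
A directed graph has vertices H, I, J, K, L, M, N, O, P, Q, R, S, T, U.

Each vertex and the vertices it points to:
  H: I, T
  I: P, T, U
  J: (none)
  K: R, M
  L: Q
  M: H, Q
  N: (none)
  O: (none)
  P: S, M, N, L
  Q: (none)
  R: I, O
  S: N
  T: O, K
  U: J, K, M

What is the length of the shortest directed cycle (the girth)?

4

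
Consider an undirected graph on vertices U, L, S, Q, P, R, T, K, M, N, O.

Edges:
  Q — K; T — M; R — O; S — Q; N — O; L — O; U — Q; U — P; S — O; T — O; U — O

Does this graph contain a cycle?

DFS, tracking each vertex's parent; an edge to a visited non-parent vertex closes a cycle.
Start from S:
visit S (parent –)
  visit Q (parent S)
    Q–S: parent, skip
    visit K (parent Q)
      K–Q: parent, skip
    visit U (parent Q)
      visit P (parent U)
        P–U: parent, skip
      U–Q: parent, skip
      visit O (parent U)
        visit N (parent O)
          N–O: parent, skip
        O–U: parent, skip
        visit T (parent O)
          T–O: parent, skip
          visit M (parent T)
            M–T: parent, skip
        visit L (parent O)
          L–O: parent, skip
        visit R (parent O)
          R–O: parent, skip
        O–S: S visited and ≠ parent → cycle
Cycle: S – Q – U – O – S.

Yes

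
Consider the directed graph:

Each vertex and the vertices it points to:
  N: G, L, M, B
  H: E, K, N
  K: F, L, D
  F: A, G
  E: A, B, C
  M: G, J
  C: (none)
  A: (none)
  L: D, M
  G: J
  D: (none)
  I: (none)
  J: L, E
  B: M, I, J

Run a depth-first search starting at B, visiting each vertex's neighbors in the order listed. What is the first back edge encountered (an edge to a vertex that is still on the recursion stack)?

L→M

DFS from B (visiting each vertex's neighbors in the order listed); mark gray on enter, black on exit:
B gray
  M gray
    G gray
      J gray
        L gray
          D gray
          D black
          L→M: M is gray → back edge
First back edge: L → M.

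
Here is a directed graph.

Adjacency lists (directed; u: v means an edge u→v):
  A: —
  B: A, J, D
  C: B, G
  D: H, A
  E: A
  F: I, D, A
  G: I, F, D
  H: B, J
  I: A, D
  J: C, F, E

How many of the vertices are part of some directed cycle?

A vertex is on a directed cycle iff it belongs to a strongly connected component of size ≥ 2 (or has a self-loop).
The vertices on cycles are {B, C, D, F, G, H, I, J} — 8 in total.

8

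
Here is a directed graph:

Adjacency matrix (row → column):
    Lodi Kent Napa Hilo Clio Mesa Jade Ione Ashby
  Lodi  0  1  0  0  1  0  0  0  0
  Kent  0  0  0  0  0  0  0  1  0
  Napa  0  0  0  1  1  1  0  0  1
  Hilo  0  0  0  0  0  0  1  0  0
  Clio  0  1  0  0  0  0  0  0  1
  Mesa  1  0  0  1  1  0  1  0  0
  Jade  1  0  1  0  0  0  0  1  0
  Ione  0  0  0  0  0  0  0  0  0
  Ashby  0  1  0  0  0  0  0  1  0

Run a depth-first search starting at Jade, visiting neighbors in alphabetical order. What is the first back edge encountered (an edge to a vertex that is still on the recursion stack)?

DFS from Jade (visiting neighbors in alphabetical order); mark gray on enter, black on exit:
Jade gray
  Ione gray
  Ione black
  Lodi gray
    Clio gray
      Ashby gray
        Ashby→Ione: Ione black — skip
        Kent gray
          Kent→Ione: Ione black — skip
        Kent black
      Ashby black
      Clio→Kent: Kent black — skip
    Clio black
    Lodi→Kent: Kent black — skip
  Lodi black
  Napa gray
    Napa→Ashby: Ashby black — skip
    Napa→Clio: Clio black — skip
    Hilo gray
      Hilo→Jade: Jade is gray → back edge
First back edge: Hilo → Jade.

Hilo→Jade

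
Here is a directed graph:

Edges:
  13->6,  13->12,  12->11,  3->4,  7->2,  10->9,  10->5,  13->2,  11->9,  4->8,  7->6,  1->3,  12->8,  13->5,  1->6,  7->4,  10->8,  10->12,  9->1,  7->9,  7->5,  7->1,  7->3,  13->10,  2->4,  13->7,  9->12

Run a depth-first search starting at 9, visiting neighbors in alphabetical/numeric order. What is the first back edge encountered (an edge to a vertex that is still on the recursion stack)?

DFS from 9 (visiting neighbors in alphabetical/numeric order); mark gray on enter, black on exit:
9 gray
  1 gray
    3 gray
      4 gray
        8 gray
        8 black
      4 black
    3 black
    6 gray
    6 black
  1 black
  12 gray
    12→8: 8 black — skip
    11 gray
      11→9: 9 is gray → back edge
First back edge: 11 → 9.

11->9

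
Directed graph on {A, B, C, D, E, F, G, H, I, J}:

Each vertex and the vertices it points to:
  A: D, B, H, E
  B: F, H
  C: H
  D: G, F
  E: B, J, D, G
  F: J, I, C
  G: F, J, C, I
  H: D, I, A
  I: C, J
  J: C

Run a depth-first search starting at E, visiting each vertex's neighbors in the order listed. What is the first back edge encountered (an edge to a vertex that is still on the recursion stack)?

G->F

DFS from E (visiting each vertex's neighbors in the order listed); mark gray on enter, black on exit:
E gray
  B gray
    F gray
      J gray
        C gray
          H gray
            D gray
              G gray
                G→F: F is gray → back edge
First back edge: G → F.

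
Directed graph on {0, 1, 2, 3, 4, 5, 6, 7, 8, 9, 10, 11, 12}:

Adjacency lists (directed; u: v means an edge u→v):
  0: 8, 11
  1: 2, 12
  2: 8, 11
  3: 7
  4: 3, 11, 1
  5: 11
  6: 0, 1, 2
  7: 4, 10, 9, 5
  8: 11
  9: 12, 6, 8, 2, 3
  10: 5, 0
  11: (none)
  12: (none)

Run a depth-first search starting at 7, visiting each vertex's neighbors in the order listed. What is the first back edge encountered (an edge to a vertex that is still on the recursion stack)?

3->7

DFS from 7 (visiting each vertex's neighbors in the order listed); mark gray on enter, black on exit:
7 gray
  4 gray
    3 gray
      3→7: 7 is gray → back edge
First back edge: 3 → 7.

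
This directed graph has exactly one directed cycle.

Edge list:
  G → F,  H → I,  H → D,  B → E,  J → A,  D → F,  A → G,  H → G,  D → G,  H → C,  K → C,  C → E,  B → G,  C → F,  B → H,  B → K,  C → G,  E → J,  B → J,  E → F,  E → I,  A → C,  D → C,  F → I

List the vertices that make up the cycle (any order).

A, C, E, J

DFS with gray/black marking from J:
J gray
  A gray
    G gray
      F gray
        I gray
        I black
      F black
    G black
    C gray
      C→F: F black — skip
      C→G: G black — skip
      E gray
        E→J: J is gray → back edge
Back edge closes the cycle J → A → C → E → J; its vertices are {A, C, E, J}.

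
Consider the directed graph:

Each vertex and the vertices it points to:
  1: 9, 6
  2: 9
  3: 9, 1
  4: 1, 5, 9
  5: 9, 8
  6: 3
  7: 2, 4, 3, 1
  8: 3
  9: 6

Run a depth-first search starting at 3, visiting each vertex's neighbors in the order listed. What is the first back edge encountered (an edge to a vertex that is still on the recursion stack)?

6->3

DFS from 3 (visiting each vertex's neighbors in the order listed); mark gray on enter, black on exit:
3 gray
  9 gray
    6 gray
      6→3: 3 is gray → back edge
First back edge: 6 → 3.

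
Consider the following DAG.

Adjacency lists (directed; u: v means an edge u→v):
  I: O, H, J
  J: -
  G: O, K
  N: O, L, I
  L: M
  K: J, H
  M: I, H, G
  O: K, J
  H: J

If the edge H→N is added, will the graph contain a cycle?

Adding H→N creates a cycle iff N can already reach H.
Path from N: N → I → H.
So N → … → H → N is a cycle.

Yes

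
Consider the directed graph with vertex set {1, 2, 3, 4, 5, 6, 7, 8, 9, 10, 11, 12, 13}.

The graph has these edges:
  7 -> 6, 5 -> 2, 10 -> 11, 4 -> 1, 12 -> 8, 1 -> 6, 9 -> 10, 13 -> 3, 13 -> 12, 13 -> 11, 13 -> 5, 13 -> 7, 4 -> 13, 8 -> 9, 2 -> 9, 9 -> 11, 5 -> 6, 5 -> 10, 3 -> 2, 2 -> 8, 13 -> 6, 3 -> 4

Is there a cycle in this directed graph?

Yes

DFS with white/gray/black marking, starting from 5:
5 gray
  10 gray
    11 gray
    11 black
  10 black
  6 gray
  6 black
  2 gray
    9 gray
      9→11: 11 black — skip
      9→10: 10 black — skip
    9 black
    8 gray
      8→9: 9 black — skip
    8 black
  2 black
5 black
1 gray
  1→6: 6 black — skip
1 black
3 gray
  3→2: 2 black — skip
  4 gray
    13 gray
      7 gray
        7→6: 6 black — skip
      7 black
      13→6: 6 black — skip
      12 gray
        12→8: 8 black — skip
      12 black
      13→11: 11 black — skip
      13→3: 3 is gray → back edge
Back edge found, so a cycle exists: 3 → 4 → 13 → 3.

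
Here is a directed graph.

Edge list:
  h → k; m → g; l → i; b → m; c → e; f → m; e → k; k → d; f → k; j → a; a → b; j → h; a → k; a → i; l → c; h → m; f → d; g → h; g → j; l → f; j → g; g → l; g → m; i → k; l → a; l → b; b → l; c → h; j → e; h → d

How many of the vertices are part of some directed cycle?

A vertex is on a directed cycle iff it belongs to a strongly connected component of size ≥ 2 (or has a self-loop).
The vertices on cycles are {a, b, c, f, g, h, j, l, m} — 9 in total.

9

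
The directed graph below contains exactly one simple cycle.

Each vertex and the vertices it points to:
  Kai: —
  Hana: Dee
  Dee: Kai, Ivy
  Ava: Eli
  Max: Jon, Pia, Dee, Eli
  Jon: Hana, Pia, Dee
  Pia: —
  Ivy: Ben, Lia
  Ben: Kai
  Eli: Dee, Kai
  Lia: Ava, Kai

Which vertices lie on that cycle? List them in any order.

DFS with gray/black marking from Dee:
Dee gray
  Kai gray
  Kai black
  Ivy gray
    Ben gray
      Ben→Kai: Kai black — skip
    Ben black
    Lia gray
      Ava gray
        Eli gray
          Eli→Dee: Dee is gray → back edge
Back edge closes the cycle Dee → Ivy → Lia → Ava → Eli → Dee; its vertices are {Ava, Dee, Eli, Ivy, Lia}.

Ava, Dee, Eli, Ivy, Lia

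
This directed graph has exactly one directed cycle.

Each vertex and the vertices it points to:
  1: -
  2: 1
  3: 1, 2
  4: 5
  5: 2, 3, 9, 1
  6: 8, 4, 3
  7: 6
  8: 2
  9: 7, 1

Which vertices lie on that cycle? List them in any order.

DFS with gray/black marking from 6:
6 gray
  8 gray
    2 gray
      1 gray
      1 black
    2 black
  8 black
  4 gray
    5 gray
      5→2: 2 black — skip
      3 gray
        3→1: 1 black — skip
        3→2: 2 black — skip
      3 black
      9 gray
        7 gray
          7→6: 6 is gray → back edge
Back edge closes the cycle 6 → 4 → 5 → 9 → 7 → 6; its vertices are {4, 5, 6, 7, 9}.

4, 5, 6, 7, 9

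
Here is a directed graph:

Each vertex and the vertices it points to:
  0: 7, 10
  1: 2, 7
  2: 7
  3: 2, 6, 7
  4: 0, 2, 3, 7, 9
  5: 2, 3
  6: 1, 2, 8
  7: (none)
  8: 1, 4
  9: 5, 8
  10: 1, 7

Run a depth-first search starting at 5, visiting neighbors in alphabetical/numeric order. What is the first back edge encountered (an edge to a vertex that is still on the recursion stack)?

DFS from 5 (visiting neighbors in alphabetical/numeric order); mark gray on enter, black on exit:
5 gray
  2 gray
    7 gray
    7 black
  2 black
  3 gray
    3→2: 2 black — skip
    6 gray
      1 gray
        1→2: 2 black — skip
        1→7: 7 black — skip
      1 black
      6→2: 2 black — skip
      8 gray
        8→1: 1 black — skip
        4 gray
          0 gray
            0→7: 7 black — skip
            10 gray
              10→1: 1 black — skip
              10→7: 7 black — skip
            10 black
          0 black
          4→2: 2 black — skip
          4→3: 3 is gray → back edge
First back edge: 4 → 3.

4->3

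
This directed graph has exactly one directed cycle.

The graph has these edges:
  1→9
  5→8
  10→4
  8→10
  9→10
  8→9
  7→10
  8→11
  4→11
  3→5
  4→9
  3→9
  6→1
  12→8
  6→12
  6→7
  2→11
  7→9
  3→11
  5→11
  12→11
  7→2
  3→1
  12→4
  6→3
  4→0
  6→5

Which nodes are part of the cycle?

DFS with gray/black marking from 10:
10 gray
  4 gray
    9 gray
      9→10: 10 is gray → back edge
Back edge closes the cycle 10 → 4 → 9 → 10; its vertices are {4, 9, 10}.

4, 9, 10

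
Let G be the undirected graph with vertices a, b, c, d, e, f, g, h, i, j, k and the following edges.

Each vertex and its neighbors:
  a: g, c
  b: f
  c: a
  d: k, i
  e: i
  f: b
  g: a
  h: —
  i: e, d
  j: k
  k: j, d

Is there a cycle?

DFS, tracking each vertex's parent; an edge to a visited non-parent vertex closes a cycle.
Start from b:
visit b (parent –)
  visit f (parent b)
    f–b: parent, skip
visit a (parent –)
  visit g (parent a)
    g–a: parent, skip
  visit c (parent a)
    c–a: parent, skip
visit d (parent –)
  visit k (parent d)
    visit j (parent k)
      j–k: parent, skip
    k–d: parent, skip
  visit i (parent d)
    visit e (parent i)
      e–i: parent, skip
    i–d: parent, skip
visit h (parent –)
No non-parent visited neighbor found — the graph is a forest.

No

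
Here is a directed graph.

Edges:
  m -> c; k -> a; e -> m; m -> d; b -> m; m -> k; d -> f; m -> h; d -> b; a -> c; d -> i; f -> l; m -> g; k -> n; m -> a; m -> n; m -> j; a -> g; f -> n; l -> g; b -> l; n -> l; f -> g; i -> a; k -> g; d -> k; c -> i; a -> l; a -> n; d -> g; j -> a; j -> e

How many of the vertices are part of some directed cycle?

8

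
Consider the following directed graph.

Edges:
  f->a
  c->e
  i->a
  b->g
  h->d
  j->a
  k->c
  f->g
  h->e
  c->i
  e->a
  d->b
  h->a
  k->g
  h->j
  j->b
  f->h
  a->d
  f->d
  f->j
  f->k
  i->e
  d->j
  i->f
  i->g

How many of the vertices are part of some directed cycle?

7

A vertex is on a directed cycle iff it belongs to a strongly connected component of size ≥ 2 (or has a self-loop).
The vertices on cycles are {a, c, d, f, i, j, k} — 7 in total.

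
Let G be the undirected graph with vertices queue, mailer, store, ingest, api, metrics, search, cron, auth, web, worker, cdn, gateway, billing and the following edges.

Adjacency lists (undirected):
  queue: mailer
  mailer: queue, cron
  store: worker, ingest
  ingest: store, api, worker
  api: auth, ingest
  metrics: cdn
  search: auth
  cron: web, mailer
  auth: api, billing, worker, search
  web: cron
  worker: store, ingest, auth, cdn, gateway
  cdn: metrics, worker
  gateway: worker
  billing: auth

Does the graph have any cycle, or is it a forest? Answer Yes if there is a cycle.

Yes

DFS, tracking each vertex's parent; an edge to a visited non-parent vertex closes a cycle.
Start from cron:
visit cron (parent –)
  visit web (parent cron)
    web–cron: parent, skip
  visit mailer (parent cron)
    visit queue (parent mailer)
      queue–mailer: parent, skip
    mailer–cron: parent, skip
visit store (parent –)
  visit worker (parent store)
    worker–store: parent, skip
    visit ingest (parent worker)
      ingest–store: store visited and ≠ parent → cycle
Cycle: store – worker – ingest – store.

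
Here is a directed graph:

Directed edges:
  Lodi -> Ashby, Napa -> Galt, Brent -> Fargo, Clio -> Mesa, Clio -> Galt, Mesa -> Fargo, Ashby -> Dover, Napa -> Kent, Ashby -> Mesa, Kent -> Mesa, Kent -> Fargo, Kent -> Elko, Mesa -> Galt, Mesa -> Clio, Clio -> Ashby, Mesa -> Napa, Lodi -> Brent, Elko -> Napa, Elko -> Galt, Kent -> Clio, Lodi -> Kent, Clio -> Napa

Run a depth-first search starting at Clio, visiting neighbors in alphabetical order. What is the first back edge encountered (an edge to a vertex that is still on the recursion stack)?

Mesa→Clio

DFS from Clio (visiting neighbors in alphabetical order); mark gray on enter, black on exit:
Clio gray
  Ashby gray
    Dover gray
    Dover black
    Mesa gray
      Mesa→Clio: Clio is gray → back edge
First back edge: Mesa → Clio.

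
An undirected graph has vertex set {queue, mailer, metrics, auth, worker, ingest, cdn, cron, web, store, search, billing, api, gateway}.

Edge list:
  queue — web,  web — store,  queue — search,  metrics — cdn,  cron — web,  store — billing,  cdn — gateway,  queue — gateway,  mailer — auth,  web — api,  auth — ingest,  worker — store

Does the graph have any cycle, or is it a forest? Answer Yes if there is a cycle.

No

DFS, tracking each vertex's parent; an edge to a visited non-parent vertex closes a cycle.
Start from metrics:
visit metrics (parent –)
  visit cdn (parent metrics)
    cdn–metrics: parent, skip
    visit gateway (parent cdn)
      visit queue (parent gateway)
        visit web (parent queue)
          visit api (parent web)
            api–web: parent, skip
          visit cron (parent web)
            cron–web: parent, skip
          visit store (parent web)
            visit worker (parent store)
              worker–store: parent, skip
            store–web: parent, skip
            visit billing (parent store)
              billing–store: parent, skip
          web–queue: parent, skip
        queue–gateway: parent, skip
        visit search (parent queue)
          search–queue: parent, skip
      gateway–cdn: parent, skip
visit mailer (parent –)
  visit auth (parent mailer)
    auth–mailer: parent, skip
    visit ingest (parent auth)
      ingest–auth: parent, skip
No non-parent visited neighbor found — the graph is a forest.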